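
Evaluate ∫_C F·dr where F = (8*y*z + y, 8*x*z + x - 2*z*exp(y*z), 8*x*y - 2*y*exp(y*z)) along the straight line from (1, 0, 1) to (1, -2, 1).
-16 - 2*exp(-2)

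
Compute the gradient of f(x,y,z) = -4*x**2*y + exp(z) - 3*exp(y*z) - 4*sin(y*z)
(-8*x*y, -4*x**2 - 3*z*exp(y*z) - 4*z*cos(y*z), -3*y*exp(y*z) - 4*y*cos(y*z) + exp(z))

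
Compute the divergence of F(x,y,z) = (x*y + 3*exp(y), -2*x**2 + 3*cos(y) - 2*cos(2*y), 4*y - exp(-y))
y - 3*sin(y) + 4*sin(2*y)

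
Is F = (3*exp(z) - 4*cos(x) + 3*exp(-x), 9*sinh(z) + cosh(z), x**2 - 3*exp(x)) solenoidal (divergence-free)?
No, ∇·F = 4*sin(x) - 3*exp(-x)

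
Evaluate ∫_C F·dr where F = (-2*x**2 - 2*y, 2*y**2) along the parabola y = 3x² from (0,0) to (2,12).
3392/3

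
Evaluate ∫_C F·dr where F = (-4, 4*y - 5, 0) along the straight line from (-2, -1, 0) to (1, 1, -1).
-22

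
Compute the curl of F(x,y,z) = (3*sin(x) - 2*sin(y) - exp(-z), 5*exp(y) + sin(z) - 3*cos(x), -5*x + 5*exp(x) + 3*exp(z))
(-cos(z), -5*exp(x) + 5 + exp(-z), 3*sin(x) + 2*cos(y))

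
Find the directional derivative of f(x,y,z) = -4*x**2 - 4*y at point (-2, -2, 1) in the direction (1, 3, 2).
2*sqrt(14)/7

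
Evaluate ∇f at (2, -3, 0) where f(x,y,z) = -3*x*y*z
(0, 0, 18)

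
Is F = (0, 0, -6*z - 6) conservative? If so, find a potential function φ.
Yes, F is conservative. φ = 3*z*(-z - 2)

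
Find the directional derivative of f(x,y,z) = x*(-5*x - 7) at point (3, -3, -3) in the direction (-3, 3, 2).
111*sqrt(22)/22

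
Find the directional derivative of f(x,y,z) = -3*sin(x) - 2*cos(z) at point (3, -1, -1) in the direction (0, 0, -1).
2*sin(1)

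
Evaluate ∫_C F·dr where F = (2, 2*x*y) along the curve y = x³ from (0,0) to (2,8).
796/7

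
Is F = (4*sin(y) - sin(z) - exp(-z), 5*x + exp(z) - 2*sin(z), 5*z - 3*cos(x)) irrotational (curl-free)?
No, ∇×F = (-exp(z) + 2*cos(z), -3*sin(x) - cos(z) + exp(-z), 5 - 4*cos(y))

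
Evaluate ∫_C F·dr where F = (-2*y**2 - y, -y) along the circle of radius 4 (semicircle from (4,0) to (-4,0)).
8*pi + 512/3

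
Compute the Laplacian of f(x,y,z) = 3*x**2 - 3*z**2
0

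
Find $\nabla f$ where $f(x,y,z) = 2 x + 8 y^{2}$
(2, 16*y, 0)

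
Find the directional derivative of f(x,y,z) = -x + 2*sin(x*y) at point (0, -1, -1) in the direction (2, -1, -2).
-2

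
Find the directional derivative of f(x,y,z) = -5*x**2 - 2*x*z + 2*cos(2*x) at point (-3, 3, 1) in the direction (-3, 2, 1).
-3*sqrt(14)*(2*sin(6) + 13)/7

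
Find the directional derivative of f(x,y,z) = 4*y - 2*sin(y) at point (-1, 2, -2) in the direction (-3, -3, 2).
3*sqrt(22)*(-2 + cos(2))/11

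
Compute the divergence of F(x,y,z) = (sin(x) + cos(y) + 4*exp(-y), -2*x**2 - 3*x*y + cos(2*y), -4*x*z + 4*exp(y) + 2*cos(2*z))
-7*x - 2*sin(2*y) - 4*sin(2*z) + cos(x)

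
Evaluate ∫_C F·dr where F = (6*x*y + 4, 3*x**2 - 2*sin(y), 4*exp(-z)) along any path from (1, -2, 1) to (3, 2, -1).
68 - 8*sinh(1)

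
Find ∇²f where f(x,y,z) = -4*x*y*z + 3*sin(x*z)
-3*(x**2 + z**2)*sin(x*z)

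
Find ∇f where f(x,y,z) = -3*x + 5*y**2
(-3, 10*y, 0)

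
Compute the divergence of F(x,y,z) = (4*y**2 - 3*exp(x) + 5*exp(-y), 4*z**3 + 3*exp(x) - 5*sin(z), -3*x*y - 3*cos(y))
-3*exp(x)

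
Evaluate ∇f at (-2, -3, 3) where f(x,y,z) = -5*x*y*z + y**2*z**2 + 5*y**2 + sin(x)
(cos(2) + 45, -54, 24)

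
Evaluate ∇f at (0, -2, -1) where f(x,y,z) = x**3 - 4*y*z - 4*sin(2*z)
(0, 4, 8 - 8*cos(2))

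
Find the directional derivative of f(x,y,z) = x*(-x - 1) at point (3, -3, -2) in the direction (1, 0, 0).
-7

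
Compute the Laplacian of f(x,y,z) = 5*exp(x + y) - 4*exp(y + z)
10*exp(x + y) - 8*exp(y + z)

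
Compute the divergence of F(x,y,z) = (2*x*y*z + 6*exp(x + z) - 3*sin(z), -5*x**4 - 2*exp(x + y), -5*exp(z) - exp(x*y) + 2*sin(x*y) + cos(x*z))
-x*sin(x*z) + 2*y*z - 5*exp(z) - 2*exp(x + y) + 6*exp(x + z)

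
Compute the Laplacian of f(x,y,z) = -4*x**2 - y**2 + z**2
-8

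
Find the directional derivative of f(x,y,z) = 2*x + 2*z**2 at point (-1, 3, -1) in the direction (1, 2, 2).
-2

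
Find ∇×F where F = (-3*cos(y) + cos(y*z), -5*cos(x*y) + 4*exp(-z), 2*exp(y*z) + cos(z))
(2*z*exp(y*z) + 4*exp(-z), -y*sin(y*z), 5*y*sin(x*y) + z*sin(y*z) - 3*sin(y))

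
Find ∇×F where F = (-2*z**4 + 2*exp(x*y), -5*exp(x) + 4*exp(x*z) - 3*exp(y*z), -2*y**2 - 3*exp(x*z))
(-4*x*exp(x*z) + 3*y*exp(y*z) - 4*y, z*(-8*z**2 + 3*exp(x*z)), -2*x*exp(x*y) + 4*z*exp(x*z) - 5*exp(x))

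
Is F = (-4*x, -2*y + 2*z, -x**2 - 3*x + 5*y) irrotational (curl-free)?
No, ∇×F = (3, 2*x + 3, 0)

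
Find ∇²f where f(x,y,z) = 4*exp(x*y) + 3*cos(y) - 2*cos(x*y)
4*x**2*exp(x*y) + 2*x**2*cos(x*y) + 2*y**2*(2*exp(x*y) + cos(x*y)) - 3*cos(y)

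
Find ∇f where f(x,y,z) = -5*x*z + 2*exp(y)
(-5*z, 2*exp(y), -5*x)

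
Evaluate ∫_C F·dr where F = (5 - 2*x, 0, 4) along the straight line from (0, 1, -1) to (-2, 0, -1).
-14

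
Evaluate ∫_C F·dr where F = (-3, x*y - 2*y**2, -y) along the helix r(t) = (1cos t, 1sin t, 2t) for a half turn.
8/3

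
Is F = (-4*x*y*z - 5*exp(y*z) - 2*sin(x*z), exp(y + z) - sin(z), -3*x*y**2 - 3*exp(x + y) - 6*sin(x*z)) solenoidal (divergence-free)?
No, ∇·F = -6*x*cos(x*z) - 4*y*z - 2*z*cos(x*z) + exp(y + z)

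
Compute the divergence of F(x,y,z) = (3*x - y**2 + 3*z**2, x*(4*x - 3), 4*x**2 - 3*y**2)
3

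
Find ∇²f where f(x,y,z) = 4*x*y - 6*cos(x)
6*cos(x)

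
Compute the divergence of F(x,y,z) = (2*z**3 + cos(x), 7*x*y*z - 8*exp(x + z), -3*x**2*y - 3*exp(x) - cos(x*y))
7*x*z - sin(x)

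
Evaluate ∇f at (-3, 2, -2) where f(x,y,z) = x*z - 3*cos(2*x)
(-2 - 6*sin(6), 0, -3)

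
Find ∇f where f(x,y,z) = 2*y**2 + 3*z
(0, 4*y, 3)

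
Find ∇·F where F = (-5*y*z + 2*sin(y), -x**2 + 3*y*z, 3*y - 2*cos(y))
3*z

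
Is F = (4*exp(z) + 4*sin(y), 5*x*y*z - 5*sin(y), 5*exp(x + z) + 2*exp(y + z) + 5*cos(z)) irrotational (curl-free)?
No, ∇×F = (-5*x*y + 2*exp(y + z), (4 - 5*exp(x))*exp(z), 5*y*z - 4*cos(y))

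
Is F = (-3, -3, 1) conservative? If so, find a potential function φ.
Yes, F is conservative. φ = -3*x - 3*y + z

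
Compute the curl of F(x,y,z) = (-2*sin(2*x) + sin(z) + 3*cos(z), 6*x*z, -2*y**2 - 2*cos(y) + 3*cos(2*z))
(-6*x - 4*y + 2*sin(y), -3*sin(z) + cos(z), 6*z)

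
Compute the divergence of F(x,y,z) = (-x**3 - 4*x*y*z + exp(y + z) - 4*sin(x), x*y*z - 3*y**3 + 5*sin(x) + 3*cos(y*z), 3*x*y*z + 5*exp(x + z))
-3*x**2 + 3*x*y + x*z - 9*y**2 - 4*y*z - 3*z*sin(y*z) + 5*exp(x + z) - 4*cos(x)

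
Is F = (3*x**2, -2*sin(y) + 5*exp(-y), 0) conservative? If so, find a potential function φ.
Yes, F is conservative. φ = x**3 + 2*cos(y) - 5*exp(-y)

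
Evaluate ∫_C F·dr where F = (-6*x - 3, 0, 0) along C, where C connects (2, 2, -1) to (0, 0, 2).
18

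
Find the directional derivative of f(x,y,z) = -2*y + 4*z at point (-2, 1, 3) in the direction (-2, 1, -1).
-sqrt(6)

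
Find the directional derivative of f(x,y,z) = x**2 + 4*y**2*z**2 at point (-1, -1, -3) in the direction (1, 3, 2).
-19*sqrt(14)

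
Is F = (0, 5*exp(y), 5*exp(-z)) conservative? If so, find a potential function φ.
Yes, F is conservative. φ = 5*exp(y) - 5*exp(-z)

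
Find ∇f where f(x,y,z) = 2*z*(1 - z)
(0, 0, 2 - 4*z)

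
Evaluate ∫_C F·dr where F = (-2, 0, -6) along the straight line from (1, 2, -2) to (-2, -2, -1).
0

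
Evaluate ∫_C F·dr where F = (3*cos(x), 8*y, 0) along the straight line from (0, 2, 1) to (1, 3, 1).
3*sin(1) + 20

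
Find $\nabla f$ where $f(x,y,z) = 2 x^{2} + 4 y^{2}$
(4*x, 8*y, 0)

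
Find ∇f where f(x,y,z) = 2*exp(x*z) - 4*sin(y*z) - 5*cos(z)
(2*z*exp(x*z), -4*z*cos(y*z), 2*x*exp(x*z) - 4*y*cos(y*z) + 5*sin(z))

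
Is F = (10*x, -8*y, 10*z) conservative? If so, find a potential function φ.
Yes, F is conservative. φ = 5*x**2 - 4*y**2 + 5*z**2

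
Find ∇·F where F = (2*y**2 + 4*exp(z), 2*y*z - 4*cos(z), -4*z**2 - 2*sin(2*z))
-6*z - 4*cos(2*z)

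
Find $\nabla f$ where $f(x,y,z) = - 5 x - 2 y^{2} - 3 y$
(-5, -4*y - 3, 0)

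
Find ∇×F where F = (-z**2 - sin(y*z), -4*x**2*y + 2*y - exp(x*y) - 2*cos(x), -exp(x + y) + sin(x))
(-exp(x + y), -y*cos(y*z) - 2*z + exp(x + y) - cos(x), -8*x*y - y*exp(x*y) + z*cos(y*z) + 2*sin(x))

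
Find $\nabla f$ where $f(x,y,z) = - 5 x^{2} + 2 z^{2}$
(-10*x, 0, 4*z)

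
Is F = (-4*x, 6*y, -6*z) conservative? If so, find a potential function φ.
Yes, F is conservative. φ = -2*x**2 + 3*y**2 - 3*z**2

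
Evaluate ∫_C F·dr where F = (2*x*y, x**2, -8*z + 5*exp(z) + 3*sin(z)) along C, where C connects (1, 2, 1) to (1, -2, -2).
-16 - 5*E + 5*exp(-2) - 3*cos(2) + 3*cos(1)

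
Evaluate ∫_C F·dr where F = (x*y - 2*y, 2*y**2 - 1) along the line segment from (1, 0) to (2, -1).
1/2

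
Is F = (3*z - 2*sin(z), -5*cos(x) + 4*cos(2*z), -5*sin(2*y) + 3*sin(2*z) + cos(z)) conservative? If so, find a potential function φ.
No, ∇×F = (8*sin(2*z) - 10*cos(2*y), 3 - 2*cos(z), 5*sin(x)) ≠ 0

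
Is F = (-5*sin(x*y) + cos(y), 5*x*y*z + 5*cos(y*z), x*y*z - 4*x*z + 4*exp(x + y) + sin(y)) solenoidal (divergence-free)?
No, ∇·F = x*y + 5*x*z - 4*x - 5*y*cos(x*y) - 5*z*sin(y*z)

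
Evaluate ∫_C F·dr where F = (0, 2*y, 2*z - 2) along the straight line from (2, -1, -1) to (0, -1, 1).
-4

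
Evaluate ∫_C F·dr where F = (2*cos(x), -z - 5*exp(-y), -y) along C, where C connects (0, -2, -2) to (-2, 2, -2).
-10*sinh(2) - 2*sin(2) + 8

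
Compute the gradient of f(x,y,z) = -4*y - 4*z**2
(0, -4, -8*z)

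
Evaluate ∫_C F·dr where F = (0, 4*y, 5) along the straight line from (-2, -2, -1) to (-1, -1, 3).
14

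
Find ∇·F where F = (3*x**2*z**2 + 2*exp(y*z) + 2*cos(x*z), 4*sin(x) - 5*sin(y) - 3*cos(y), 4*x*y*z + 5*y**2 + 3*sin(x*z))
4*x*y + 6*x*z**2 + 3*x*cos(x*z) - 2*z*sin(x*z) + 3*sin(y) - 5*cos(y)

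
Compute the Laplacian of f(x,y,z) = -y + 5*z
0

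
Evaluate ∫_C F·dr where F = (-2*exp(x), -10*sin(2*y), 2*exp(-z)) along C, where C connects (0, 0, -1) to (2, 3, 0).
-2*exp(2) - 5 + 5*cos(6) + 2*E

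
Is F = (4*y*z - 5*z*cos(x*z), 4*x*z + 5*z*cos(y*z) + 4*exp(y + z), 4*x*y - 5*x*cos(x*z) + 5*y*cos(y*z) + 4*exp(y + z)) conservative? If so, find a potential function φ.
Yes, F is conservative. φ = 4*x*y*z + 4*exp(y + z) - 5*sin(x*z) + 5*sin(y*z)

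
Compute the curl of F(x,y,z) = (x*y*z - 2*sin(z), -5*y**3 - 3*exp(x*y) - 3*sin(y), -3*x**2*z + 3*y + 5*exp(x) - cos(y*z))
(z*sin(y*z) + 3, x*y + 6*x*z - 5*exp(x) - 2*cos(z), -x*z - 3*y*exp(x*y))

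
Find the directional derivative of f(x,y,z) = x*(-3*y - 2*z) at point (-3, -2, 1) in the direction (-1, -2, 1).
-8*sqrt(6)/3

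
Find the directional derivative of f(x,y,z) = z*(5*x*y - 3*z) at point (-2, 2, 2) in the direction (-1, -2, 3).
-38*sqrt(14)/7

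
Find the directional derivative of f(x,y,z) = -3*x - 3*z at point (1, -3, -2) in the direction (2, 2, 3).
-15*sqrt(17)/17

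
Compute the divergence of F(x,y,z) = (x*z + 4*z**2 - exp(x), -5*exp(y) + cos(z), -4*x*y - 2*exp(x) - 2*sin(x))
z - exp(x) - 5*exp(y)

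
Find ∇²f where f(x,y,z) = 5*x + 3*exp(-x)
3*exp(-x)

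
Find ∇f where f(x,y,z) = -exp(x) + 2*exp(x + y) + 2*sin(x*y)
(2*y*cos(x*y) - exp(x) + 2*exp(x + y), 2*x*cos(x*y) + 2*exp(x + y), 0)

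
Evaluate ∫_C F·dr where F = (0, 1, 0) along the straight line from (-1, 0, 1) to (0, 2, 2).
2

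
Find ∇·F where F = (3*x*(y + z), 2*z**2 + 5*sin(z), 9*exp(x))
3*y + 3*z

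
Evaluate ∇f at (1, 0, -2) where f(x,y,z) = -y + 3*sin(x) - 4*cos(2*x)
((3 + 16*sin(1))*cos(1), -1, 0)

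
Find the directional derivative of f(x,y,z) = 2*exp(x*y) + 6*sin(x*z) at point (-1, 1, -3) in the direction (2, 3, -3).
-sqrt(22)*(9*E*cos(3) + 1)*exp(-1)/11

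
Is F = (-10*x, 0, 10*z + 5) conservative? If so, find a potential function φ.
Yes, F is conservative. φ = -5*x**2 + 5*z**2 + 5*z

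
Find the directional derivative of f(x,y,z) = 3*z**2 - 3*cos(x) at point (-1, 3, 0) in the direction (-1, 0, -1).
3*sqrt(2)*sin(1)/2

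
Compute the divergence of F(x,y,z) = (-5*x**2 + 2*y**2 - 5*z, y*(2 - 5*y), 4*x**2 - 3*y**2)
-10*x - 10*y + 2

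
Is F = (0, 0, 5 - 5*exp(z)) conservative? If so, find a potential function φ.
Yes, F is conservative. φ = 5*z - 5*exp(z)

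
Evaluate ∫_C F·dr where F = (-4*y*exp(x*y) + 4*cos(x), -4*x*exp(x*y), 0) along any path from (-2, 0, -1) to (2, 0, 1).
8*sin(2)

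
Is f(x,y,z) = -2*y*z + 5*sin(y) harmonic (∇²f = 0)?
No, ∇²f = -5*sin(y)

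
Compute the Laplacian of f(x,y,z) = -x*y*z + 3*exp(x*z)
3*(x**2 + z**2)*exp(x*z)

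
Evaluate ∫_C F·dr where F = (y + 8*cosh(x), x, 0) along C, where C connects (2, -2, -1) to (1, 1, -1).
-8*sinh(2) + 5 + 8*sinh(1)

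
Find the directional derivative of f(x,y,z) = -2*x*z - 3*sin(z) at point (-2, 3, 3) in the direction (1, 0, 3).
3*sqrt(10)*(2 - 3*cos(3))/10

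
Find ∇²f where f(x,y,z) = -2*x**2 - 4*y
-4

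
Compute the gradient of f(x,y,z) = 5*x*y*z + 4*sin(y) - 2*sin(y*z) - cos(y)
(5*y*z, 5*x*z - 2*z*cos(y*z) + sin(y) + 4*cos(y), y*(5*x - 2*cos(y*z)))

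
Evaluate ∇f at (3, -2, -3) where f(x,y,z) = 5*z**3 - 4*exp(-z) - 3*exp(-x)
(3*exp(-3), 0, 4*exp(3) + 135)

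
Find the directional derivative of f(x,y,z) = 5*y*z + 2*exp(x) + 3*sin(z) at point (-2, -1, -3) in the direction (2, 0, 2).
sqrt(2)*((-5 + 3*cos(3))*exp(2) + 2)*exp(-2)/2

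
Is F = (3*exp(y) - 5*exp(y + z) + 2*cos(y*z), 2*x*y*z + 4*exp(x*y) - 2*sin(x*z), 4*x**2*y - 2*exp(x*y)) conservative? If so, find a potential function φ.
No, ∇×F = (2*x*(2*x - y - exp(x*y) + cos(x*z)), -8*x*y + 2*y*exp(x*y) - 2*y*sin(y*z) - 5*exp(y + z), 2*y*z + 4*y*exp(x*y) + 2*z*sin(y*z) - 2*z*cos(x*z) - 3*exp(y) + 5*exp(y + z)) ≠ 0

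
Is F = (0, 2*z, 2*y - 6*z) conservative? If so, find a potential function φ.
Yes, F is conservative. φ = z*(2*y - 3*z)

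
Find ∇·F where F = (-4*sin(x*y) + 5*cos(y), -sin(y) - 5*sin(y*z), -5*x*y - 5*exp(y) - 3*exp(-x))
-4*y*cos(x*y) - 5*z*cos(y*z) - cos(y)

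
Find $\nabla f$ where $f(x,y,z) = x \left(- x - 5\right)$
(-2*x - 5, 0, 0)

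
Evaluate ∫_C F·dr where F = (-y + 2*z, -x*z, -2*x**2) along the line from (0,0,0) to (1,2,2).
-5/3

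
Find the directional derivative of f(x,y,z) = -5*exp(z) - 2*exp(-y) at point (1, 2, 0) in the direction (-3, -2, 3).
sqrt(22)*(-15*exp(2) - 4)*exp(-2)/22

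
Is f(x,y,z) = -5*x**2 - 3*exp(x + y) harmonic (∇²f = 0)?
No, ∇²f = -6*exp(x + y) - 10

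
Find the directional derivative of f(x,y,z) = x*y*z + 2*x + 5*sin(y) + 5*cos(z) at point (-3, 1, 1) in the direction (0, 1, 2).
sqrt(5)*(-9/5 - 2*sin(1) + cos(1))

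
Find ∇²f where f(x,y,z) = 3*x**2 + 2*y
6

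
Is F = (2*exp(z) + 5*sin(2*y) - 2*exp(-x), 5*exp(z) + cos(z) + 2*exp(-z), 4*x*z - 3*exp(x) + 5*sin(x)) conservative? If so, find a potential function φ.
No, ∇×F = (-5*exp(z) + sin(z) + 2*exp(-z), -4*z + 3*exp(x) + 2*exp(z) - 5*cos(x), -10*cos(2*y)) ≠ 0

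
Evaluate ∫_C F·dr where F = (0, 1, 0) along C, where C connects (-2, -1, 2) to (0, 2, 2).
3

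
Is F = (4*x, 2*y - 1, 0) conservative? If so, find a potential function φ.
Yes, F is conservative. φ = 2*x**2 + y**2 - y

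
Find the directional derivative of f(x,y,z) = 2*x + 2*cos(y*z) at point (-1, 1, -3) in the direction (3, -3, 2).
sqrt(22)*(sin(3) + 3/11)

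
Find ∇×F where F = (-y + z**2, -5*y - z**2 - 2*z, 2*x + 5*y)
(2*z + 7, 2*z - 2, 1)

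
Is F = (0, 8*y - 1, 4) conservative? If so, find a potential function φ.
Yes, F is conservative. φ = 4*y**2 - y + 4*z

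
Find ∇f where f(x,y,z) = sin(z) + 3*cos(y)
(0, -3*sin(y), cos(z))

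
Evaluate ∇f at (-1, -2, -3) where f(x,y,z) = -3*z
(0, 0, -3)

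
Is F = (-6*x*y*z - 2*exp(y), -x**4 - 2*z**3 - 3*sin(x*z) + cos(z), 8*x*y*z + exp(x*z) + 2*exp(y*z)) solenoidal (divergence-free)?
No, ∇·F = 8*x*y + x*exp(x*z) - 6*y*z + 2*y*exp(y*z)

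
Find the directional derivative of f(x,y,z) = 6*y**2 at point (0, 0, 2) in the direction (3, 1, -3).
0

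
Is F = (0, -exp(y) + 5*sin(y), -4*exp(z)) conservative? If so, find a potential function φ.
Yes, F is conservative. φ = -exp(y) - 4*exp(z) - 5*cos(y)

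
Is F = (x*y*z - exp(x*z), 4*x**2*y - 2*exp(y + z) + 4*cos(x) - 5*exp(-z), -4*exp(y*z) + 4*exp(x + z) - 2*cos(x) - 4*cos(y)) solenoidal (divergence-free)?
No, ∇·F = 4*x**2 + y*z - 4*y*exp(y*z) - z*exp(x*z) + 4*exp(x + z) - 2*exp(y + z)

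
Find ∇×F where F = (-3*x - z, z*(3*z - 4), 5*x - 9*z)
(4 - 6*z, -6, 0)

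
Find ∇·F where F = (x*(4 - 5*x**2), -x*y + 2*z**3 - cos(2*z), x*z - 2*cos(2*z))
-15*x**2 + 4*sin(2*z) + 4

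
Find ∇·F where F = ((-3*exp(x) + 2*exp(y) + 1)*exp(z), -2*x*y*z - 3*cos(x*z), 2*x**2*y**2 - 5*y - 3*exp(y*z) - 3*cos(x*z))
-2*x*z + 3*x*sin(x*z) - 3*y*exp(y*z) - 3*exp(x + z)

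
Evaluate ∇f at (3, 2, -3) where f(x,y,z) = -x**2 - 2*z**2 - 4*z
(-6, 0, 8)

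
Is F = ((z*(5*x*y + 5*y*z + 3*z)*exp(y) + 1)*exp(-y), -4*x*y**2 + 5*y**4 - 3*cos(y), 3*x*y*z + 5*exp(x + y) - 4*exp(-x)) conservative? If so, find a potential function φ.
No, ∇×F = (3*x*z + 5*exp(x + y), 5*x*y + 7*y*z + 6*z - 5*exp(x + y) - 4*exp(-x), -5*x*z - 4*y**2 - 5*z**2 + exp(-y)) ≠ 0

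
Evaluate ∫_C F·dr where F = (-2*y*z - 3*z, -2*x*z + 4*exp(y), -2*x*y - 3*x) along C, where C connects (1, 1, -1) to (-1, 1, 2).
5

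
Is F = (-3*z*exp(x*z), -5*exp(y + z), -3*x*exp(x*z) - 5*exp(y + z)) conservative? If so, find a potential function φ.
Yes, F is conservative. φ = -3*exp(x*z) - 5*exp(y + z)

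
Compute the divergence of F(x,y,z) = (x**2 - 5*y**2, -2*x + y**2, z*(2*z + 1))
2*x + 2*y + 4*z + 1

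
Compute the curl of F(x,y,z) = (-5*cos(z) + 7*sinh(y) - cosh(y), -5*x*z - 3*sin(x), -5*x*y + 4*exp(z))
(0, 5*y + 5*sin(z), -5*z - 3*cos(x) + sinh(y) - 7*cosh(y))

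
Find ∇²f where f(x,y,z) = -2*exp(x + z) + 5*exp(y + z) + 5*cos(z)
-4*exp(x + z) + 10*exp(y + z) - 5*cos(z)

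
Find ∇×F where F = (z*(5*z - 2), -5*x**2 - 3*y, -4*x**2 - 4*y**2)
(-8*y, 8*x + 10*z - 2, -10*x)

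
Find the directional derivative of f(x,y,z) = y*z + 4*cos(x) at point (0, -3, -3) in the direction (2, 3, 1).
-6*sqrt(14)/7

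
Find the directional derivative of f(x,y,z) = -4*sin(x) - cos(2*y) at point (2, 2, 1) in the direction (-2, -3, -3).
sqrt(22)*(4*cos(2) - 3*sin(4))/11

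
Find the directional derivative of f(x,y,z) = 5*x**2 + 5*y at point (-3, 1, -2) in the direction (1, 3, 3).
-15*sqrt(19)/19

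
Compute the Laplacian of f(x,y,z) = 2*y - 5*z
0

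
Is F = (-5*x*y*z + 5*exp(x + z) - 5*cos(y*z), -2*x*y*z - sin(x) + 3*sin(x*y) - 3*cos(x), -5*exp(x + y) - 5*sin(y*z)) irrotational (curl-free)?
No, ∇×F = (2*x*y - 5*z*cos(y*z) - 5*exp(x + y), -5*x*y + 5*y*sin(y*z) + 5*exp(x + y) + 5*exp(x + z), 5*x*z - 2*y*z + 3*y*cos(x*y) - 5*z*sin(y*z) + 3*sin(x) - cos(x))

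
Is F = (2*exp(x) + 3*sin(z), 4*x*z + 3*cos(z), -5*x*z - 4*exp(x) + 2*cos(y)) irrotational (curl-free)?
No, ∇×F = (-4*x - 2*sin(y) + 3*sin(z), 5*z + 4*exp(x) + 3*cos(z), 4*z)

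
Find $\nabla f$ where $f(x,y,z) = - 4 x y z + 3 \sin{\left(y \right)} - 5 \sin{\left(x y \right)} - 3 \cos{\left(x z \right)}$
(-4*y*z - 5*y*cos(x*y) + 3*z*sin(x*z), -4*x*z - 5*x*cos(x*y) + 3*cos(y), x*(-4*y + 3*sin(x*z)))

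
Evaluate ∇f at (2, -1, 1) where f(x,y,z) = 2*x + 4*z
(2, 0, 4)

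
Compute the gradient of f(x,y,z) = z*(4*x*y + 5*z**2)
(4*y*z, 4*x*z, 4*x*y + 15*z**2)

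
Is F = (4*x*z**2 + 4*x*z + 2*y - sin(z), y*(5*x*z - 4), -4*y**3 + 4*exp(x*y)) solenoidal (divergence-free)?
No, ∇·F = 5*x*z + 4*z**2 + 4*z - 4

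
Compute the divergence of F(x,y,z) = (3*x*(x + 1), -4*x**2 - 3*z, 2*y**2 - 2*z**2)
6*x - 4*z + 3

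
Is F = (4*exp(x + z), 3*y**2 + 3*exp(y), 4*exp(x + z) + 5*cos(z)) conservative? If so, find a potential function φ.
Yes, F is conservative. φ = y**3 + 3*exp(y) + 4*exp(x + z) + 5*sin(z)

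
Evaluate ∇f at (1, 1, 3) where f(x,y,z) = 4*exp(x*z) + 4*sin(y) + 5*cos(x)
(-5*sin(1) + 12*exp(3), 4*cos(1), 4*exp(3))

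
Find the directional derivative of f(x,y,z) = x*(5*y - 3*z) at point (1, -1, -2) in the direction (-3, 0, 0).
-1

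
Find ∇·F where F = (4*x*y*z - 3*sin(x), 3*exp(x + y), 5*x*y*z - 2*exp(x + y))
5*x*y + 4*y*z + 3*exp(x + y) - 3*cos(x)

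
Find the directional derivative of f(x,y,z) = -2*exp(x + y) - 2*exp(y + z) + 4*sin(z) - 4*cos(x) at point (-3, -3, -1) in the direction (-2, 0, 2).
sqrt(2)*(-exp(2) + 1 + 2*exp(6)*sin(3) + 2*exp(6)*cos(1))*exp(-6)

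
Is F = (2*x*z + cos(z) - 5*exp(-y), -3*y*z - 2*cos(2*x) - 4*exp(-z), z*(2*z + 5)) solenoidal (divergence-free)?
No, ∇·F = 3*z + 5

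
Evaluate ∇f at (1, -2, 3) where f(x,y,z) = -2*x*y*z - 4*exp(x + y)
(12 - 4*exp(-1), -6 - 4*exp(-1), 4)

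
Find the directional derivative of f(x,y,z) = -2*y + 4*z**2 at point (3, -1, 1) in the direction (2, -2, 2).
10*sqrt(3)/3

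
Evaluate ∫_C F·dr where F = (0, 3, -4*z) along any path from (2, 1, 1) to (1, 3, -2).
0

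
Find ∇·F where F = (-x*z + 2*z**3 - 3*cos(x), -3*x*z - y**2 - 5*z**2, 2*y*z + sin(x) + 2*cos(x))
-z + 3*sin(x)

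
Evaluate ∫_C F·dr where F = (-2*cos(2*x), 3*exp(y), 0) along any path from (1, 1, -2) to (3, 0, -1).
-3*E - sin(6) + sin(2) + 3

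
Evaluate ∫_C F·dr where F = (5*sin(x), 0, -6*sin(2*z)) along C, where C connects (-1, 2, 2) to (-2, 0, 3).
-3*cos(4) - 5*cos(2) + 5*cos(1) + 3*cos(6)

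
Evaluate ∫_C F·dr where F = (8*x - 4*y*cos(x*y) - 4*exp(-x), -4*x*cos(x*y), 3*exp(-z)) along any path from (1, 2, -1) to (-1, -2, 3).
(-4*exp(2) - 3 + 7*exp(4))*exp(-3)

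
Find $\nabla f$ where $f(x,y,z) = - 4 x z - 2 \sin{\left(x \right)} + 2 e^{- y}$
(-4*z - 2*cos(x), -2*exp(-y), -4*x)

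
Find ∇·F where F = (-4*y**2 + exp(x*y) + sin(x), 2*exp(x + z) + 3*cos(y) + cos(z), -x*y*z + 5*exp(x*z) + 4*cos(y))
-x*y + 5*x*exp(x*z) + y*exp(x*y) - 3*sin(y) + cos(x)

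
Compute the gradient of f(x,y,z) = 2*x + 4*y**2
(2, 8*y, 0)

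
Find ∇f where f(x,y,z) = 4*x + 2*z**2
(4, 0, 4*z)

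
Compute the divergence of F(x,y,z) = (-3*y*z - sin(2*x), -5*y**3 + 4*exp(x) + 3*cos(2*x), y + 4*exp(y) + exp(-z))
-15*y**2 - 2*cos(2*x) - exp(-z)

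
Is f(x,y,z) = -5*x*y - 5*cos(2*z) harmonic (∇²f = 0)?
No, ∇²f = 20*cos(2*z)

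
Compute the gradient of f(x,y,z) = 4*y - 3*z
(0, 4, -3)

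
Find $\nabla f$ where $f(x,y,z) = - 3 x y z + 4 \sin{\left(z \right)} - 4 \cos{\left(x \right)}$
(-3*y*z + 4*sin(x), -3*x*z, -3*x*y + 4*cos(z))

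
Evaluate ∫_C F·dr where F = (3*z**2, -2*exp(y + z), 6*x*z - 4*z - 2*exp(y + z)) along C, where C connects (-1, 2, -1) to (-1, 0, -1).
4*sinh(1)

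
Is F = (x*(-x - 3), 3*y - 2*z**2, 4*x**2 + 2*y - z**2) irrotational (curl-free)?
No, ∇×F = (4*z + 2, -8*x, 0)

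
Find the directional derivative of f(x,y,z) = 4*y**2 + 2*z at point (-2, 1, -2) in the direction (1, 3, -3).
18*sqrt(19)/19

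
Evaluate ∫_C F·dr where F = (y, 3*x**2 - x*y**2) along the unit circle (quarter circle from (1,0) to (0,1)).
2 - 5*pi/16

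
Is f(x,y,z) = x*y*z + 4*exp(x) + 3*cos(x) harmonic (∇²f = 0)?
No, ∇²f = 4*exp(x) - 3*cos(x)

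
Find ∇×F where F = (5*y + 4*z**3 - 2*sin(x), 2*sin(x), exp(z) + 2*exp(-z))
(0, 12*z**2, 2*cos(x) - 5)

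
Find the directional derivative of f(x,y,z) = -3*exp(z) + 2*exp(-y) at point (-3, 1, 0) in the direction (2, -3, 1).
3*sqrt(14)*(2 - E)*exp(-1)/14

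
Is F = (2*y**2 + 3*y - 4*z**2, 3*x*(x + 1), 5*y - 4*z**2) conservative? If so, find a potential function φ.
No, ∇×F = (5, -8*z, 6*x - 4*y) ≠ 0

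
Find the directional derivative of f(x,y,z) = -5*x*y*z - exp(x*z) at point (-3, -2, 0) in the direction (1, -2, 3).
-81*sqrt(14)/14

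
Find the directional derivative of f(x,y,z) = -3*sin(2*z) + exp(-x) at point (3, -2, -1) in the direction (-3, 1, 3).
3*sqrt(19)*(1 - 6*exp(3)*cos(2))*exp(-3)/19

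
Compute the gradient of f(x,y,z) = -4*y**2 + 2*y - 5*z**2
(0, 2 - 8*y, -10*z)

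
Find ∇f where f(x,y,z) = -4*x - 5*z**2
(-4, 0, -10*z)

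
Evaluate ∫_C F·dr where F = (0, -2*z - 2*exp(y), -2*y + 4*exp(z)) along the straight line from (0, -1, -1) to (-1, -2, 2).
-2*exp(-1) - 2*exp(-2) + 10 + 4*exp(2)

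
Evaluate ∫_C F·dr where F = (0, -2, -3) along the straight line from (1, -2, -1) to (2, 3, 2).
-19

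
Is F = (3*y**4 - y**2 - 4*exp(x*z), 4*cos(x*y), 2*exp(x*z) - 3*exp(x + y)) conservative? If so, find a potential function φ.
No, ∇×F = (-3*exp(x + y), -4*x*exp(x*z) - 2*z*exp(x*z) + 3*exp(x + y), 2*y*(-6*y**2 - 2*sin(x*y) + 1)) ≠ 0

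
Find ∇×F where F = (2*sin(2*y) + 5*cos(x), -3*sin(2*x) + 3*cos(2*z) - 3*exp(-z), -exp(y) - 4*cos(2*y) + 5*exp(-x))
(-exp(y) + 8*sin(2*y) + 6*sin(2*z) - 3*exp(-z), 5*exp(-x), -6*cos(2*x) - 4*cos(2*y))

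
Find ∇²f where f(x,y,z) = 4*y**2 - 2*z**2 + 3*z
4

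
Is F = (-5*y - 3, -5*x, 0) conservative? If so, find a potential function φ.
Yes, F is conservative. φ = x*(-5*y - 3)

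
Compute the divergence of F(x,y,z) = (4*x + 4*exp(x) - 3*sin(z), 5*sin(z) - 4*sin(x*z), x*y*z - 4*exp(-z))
x*y + 4*exp(x) + 4 + 4*exp(-z)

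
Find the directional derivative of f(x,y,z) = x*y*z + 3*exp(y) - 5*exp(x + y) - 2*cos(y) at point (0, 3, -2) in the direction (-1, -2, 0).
sqrt(5)*(-4*sin(3) + 6 + 9*exp(3))/5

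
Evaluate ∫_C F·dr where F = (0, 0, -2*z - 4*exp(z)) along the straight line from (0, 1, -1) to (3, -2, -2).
-3 - 4*exp(-2) + 4*exp(-1)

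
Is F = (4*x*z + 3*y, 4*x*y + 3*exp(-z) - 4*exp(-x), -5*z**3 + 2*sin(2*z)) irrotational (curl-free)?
No, ∇×F = (3*exp(-z), 4*x, 4*y - 3 + 4*exp(-x))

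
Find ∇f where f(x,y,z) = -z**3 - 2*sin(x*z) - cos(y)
(-2*z*cos(x*z), sin(y), -2*x*cos(x*z) - 3*z**2)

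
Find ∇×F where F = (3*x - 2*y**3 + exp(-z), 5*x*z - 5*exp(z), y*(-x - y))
(-6*x - 2*y + 5*exp(z), y - exp(-z), 6*y**2 + 5*z)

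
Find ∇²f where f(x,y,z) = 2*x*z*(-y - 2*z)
-8*x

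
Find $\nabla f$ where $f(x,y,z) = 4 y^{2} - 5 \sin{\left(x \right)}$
(-5*cos(x), 8*y, 0)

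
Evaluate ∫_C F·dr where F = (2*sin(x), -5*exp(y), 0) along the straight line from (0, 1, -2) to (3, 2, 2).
-5*exp(2) - 2*cos(3) + 2 + 5*E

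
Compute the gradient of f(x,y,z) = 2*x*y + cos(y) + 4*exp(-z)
(2*y, 2*x - sin(y), -4*exp(-z))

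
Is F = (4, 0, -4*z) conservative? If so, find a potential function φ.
Yes, F is conservative. φ = 4*x - 2*z**2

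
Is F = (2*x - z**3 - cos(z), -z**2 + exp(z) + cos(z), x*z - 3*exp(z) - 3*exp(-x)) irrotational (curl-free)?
No, ∇×F = (2*z - exp(z) + sin(z), -3*z**2 - z + sin(z) - 3*exp(-x), 0)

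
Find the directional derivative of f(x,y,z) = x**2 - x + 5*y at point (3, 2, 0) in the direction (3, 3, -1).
30*sqrt(19)/19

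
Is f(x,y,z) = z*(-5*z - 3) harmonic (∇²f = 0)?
No, ∇²f = -10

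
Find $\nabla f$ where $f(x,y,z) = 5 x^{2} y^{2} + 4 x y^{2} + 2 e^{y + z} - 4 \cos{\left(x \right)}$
(10*x*y**2 + 4*y**2 + 4*sin(x), 10*x**2*y + 8*x*y + 2*exp(y + z), 2*exp(y + z))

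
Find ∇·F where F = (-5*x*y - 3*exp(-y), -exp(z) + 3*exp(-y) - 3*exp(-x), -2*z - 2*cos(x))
-5*y - 2 - 3*exp(-y)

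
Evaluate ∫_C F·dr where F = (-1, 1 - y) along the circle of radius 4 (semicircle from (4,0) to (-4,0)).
8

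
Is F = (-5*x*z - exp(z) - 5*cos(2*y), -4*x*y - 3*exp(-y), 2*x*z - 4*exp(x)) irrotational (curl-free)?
No, ∇×F = (0, -5*x - 2*z + 4*exp(x) - exp(z), -4*y - 10*sin(2*y))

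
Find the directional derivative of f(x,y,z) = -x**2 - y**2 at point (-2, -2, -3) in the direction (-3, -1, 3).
-16*sqrt(19)/19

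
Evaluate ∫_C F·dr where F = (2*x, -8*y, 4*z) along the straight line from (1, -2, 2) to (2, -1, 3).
25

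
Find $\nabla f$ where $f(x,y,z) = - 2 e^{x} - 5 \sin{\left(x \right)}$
(-2*exp(x) - 5*cos(x), 0, 0)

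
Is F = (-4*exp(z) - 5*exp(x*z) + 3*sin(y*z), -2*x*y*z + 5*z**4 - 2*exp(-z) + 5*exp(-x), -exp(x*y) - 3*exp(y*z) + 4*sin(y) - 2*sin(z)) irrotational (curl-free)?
No, ∇×F = (2*x*y - x*exp(x*y) - 20*z**3 - 3*z*exp(y*z) + 4*cos(y) - 2*exp(-z), -5*x*exp(x*z) + y*exp(x*y) + 3*y*cos(y*z) - 4*exp(z), -2*y*z - 3*z*cos(y*z) - 5*exp(-x))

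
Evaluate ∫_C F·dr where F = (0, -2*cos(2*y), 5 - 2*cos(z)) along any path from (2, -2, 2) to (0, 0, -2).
-20 - sin(4) + 4*sin(2)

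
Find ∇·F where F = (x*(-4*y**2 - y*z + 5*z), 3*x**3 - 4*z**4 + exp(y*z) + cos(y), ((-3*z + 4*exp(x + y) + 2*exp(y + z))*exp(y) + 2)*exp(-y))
-4*y**2 - y*z + z*exp(y*z) + 5*z + 2*exp(y + z) - sin(y) - 3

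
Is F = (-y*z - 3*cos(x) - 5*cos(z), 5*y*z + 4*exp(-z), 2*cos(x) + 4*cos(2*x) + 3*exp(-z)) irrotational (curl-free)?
No, ∇×F = (-5*y + 4*exp(-z), -y + 2*sin(x) + 8*sin(2*x) + 5*sin(z), z)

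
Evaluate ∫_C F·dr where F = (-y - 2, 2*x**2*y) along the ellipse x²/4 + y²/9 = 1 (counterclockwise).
6*pi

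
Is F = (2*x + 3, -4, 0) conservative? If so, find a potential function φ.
Yes, F is conservative. φ = x**2 + 3*x - 4*y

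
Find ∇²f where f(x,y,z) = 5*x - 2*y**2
-4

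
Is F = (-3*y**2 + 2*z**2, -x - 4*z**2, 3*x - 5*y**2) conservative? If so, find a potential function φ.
No, ∇×F = (-10*y + 8*z, 4*z - 3, 6*y - 1) ≠ 0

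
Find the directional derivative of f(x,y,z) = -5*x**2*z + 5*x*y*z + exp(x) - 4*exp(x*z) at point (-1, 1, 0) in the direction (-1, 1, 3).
sqrt(11)*(-18*E - 1)*exp(-1)/11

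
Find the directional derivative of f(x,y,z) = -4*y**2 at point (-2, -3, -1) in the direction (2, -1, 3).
-12*sqrt(14)/7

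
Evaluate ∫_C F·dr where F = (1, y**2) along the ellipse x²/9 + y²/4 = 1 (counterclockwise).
0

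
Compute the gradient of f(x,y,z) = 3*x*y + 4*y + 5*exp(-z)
(3*y, 3*x + 4, -5*exp(-z))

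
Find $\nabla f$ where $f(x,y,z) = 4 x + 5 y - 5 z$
(4, 5, -5)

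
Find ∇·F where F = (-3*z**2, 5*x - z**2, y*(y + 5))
0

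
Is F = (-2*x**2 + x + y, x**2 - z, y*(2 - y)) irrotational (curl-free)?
No, ∇×F = (3 - 2*y, 0, 2*x - 1)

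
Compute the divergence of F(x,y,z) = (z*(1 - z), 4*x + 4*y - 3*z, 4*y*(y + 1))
4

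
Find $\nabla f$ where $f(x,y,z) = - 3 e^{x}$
(-3*exp(x), 0, 0)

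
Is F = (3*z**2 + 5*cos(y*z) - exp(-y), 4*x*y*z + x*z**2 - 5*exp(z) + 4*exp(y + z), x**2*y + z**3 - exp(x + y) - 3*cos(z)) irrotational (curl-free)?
No, ∇×F = (x**2 - 4*x*y - 2*x*z + 5*exp(z) - exp(x + y) - 4*exp(y + z), -2*x*y - 5*y*sin(y*z) + 6*z + exp(x + y), (z*(4*y + z + 5*sin(y*z))*exp(y) - 1)*exp(-y))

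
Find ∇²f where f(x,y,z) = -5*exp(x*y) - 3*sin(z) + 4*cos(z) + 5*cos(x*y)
-5*x**2*(exp(x*y) + cos(x*y)) - 5*y**2*(exp(x*y) + cos(x*y)) + 3*sin(z) - 4*cos(z)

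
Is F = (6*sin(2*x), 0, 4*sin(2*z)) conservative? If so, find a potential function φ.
Yes, F is conservative. φ = -3*cos(2*x) - 2*cos(2*z)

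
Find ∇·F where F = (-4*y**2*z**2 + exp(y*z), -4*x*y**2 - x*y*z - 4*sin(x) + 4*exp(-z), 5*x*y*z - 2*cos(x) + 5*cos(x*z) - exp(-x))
-x*(3*y + z + 5*sin(x*z))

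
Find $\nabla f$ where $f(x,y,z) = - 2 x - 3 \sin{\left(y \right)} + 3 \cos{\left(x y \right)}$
(-3*y*sin(x*y) - 2, -3*x*sin(x*y) - 3*cos(y), 0)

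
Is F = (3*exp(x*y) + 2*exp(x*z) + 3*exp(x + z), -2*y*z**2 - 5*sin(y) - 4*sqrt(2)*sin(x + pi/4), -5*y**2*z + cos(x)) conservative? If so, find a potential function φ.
No, ∇×F = (-6*y*z, 2*x*exp(x*z) + 3*exp(x + z) + sin(x), -3*x*exp(x*y) - 4*sqrt(2)*cos(x + pi/4)) ≠ 0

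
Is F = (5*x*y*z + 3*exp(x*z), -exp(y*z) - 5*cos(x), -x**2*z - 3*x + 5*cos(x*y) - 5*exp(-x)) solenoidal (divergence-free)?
No, ∇·F = -x**2 + 5*y*z + 3*z*exp(x*z) - z*exp(y*z)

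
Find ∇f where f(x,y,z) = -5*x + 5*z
(-5, 0, 5)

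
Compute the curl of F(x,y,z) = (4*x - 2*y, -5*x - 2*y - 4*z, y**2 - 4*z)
(2*y + 4, 0, -3)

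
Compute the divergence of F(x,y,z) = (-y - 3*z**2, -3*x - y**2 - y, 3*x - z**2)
-2*y - 2*z - 1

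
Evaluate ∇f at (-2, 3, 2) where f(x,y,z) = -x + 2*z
(-1, 0, 2)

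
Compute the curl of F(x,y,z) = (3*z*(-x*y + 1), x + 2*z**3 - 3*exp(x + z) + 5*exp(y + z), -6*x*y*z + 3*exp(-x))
(-6*x*z - 6*z**2 + 3*exp(x + z) - 5*exp(y + z), -3*x*y + 6*y*z + 3 + 3*exp(-x), 3*x*z - 3*exp(x + z) + 1)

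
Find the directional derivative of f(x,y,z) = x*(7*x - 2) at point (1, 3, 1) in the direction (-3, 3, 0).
-6*sqrt(2)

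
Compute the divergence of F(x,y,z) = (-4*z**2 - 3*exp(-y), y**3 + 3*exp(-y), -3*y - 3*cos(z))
3*y**2 + 3*sin(z) - 3*exp(-y)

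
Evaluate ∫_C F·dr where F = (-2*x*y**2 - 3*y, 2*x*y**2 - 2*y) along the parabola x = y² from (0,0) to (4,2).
-748/15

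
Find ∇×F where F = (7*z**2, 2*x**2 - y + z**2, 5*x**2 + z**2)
(-2*z, -10*x + 14*z, 4*x)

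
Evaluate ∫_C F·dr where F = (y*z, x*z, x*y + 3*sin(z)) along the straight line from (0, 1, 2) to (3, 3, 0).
-3 + 3*cos(2)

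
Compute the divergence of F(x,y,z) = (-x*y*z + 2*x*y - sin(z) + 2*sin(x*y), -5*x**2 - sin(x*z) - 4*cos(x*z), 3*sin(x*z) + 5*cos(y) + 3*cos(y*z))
3*x*cos(x*z) - y*z - 3*y*sin(y*z) + 2*y*cos(x*y) + 2*y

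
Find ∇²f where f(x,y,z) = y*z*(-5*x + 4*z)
8*y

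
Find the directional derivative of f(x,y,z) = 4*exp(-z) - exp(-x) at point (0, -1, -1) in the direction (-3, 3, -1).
sqrt(19)*(-3 + 4*E)/19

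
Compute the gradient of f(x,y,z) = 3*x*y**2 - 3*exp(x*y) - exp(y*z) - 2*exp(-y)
(3*y*(y - exp(x*y)), 6*x*y - 3*x*exp(x*y) - z*exp(y*z) + 2*exp(-y), -y*exp(y*z))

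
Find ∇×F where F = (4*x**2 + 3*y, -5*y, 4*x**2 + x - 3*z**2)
(0, -8*x - 1, -3)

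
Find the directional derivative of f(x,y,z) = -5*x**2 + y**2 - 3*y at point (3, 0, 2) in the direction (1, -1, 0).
-27*sqrt(2)/2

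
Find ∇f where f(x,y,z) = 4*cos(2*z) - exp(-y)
(0, exp(-y), -8*sin(2*z))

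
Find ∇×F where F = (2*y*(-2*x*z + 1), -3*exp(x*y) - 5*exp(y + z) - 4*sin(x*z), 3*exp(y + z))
(4*x*cos(x*z) + 8*exp(y + z), -4*x*y, 4*x*z - 3*y*exp(x*y) - 4*z*cos(x*z) - 2)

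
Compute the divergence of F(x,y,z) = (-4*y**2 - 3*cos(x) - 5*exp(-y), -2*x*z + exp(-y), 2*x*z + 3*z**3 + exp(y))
2*x + 9*z**2 + 3*sin(x) - exp(-y)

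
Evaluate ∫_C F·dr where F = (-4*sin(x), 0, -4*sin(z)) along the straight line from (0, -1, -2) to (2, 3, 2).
-4 + 4*cos(2)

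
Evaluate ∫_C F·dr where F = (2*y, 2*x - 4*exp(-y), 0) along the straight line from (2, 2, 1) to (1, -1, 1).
-10 - 4*exp(-2) + 4*E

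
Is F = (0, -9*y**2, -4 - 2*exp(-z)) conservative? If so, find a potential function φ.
Yes, F is conservative. φ = -3*y**3 - 4*z + 2*exp(-z)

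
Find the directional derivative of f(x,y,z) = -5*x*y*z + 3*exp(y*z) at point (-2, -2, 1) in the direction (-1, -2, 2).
-70/3 - 6*exp(-2)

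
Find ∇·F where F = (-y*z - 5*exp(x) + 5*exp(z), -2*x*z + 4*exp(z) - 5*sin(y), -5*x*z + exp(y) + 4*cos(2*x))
-5*x - 5*exp(x) - 5*cos(y)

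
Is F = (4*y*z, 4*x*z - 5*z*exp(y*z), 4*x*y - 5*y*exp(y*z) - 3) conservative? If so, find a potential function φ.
Yes, F is conservative. φ = 4*x*y*z - 3*z - 5*exp(y*z)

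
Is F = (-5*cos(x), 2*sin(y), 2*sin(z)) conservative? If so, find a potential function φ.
Yes, F is conservative. φ = -5*sin(x) - 2*cos(y) - 2*cos(z)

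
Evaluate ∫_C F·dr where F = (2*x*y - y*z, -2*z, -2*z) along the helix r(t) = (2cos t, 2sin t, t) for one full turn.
0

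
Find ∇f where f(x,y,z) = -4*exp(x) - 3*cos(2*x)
(-4*exp(x) + 6*sin(2*x), 0, 0)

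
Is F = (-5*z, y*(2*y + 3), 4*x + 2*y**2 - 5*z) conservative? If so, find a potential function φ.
No, ∇×F = (4*y, -9, 0) ≠ 0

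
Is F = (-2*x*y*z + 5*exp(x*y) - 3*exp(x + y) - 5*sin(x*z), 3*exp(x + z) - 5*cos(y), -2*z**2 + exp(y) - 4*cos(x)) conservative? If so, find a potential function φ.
No, ∇×F = (exp(y) - 3*exp(x + z), -2*x*y - 5*x*cos(x*z) - 4*sin(x), 2*x*z - 5*x*exp(x*y) + 3*exp(x + y) + 3*exp(x + z)) ≠ 0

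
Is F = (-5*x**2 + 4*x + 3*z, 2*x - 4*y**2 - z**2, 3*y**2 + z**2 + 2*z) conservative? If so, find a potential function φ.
No, ∇×F = (6*y + 2*z, 3, 2) ≠ 0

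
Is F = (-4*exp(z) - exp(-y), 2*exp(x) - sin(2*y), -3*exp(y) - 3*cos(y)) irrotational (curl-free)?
No, ∇×F = (-3*exp(y) + 3*sin(y), -4*exp(z), 2*exp(x) - exp(-y))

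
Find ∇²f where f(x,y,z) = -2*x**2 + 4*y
-4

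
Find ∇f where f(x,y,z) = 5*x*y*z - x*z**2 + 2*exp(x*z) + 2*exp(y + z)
(z*(5*y - z + 2*exp(x*z)), 5*x*z + 2*exp(y + z), 5*x*y - 2*x*z + 2*x*exp(x*z) + 2*exp(y + z))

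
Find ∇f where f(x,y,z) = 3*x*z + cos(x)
(3*z - sin(x), 0, 3*x)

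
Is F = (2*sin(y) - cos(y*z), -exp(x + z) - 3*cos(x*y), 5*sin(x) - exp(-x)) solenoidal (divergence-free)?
No, ∇·F = 3*x*sin(x*y)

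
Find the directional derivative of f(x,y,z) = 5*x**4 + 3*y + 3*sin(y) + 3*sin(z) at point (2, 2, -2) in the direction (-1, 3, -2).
sqrt(14)*(-151 + 3*cos(2))/14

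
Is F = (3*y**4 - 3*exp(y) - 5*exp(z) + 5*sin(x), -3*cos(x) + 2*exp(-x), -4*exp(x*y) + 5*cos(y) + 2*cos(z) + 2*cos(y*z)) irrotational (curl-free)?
No, ∇×F = (-4*x*exp(x*y) - 2*z*sin(y*z) - 5*sin(y), 4*y*exp(x*y) - 5*exp(z), -12*y**3 + 3*exp(y) + 3*sin(x) - 2*exp(-x))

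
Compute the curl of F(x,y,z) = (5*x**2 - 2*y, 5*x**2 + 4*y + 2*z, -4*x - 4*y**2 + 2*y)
(-8*y, 4, 10*x + 2)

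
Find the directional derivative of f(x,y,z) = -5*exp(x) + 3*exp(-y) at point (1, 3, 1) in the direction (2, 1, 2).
(-10*exp(4) - 3)*exp(-3)/3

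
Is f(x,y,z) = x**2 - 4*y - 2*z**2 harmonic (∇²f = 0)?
No, ∇²f = -2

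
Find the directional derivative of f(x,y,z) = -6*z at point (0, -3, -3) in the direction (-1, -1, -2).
2*sqrt(6)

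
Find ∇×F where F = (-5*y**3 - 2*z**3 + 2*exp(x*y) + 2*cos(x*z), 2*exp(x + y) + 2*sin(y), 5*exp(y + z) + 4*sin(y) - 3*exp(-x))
(5*exp(y + z) + 4*cos(y), -2*x*sin(x*z) - 6*z**2 - 3*exp(-x), -2*x*exp(x*y) + 15*y**2 + 2*exp(x + y))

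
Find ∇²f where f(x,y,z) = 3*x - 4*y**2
-8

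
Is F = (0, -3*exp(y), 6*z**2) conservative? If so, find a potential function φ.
Yes, F is conservative. φ = 2*z**3 - 3*exp(y)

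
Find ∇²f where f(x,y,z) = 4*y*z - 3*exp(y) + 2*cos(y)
-3*exp(y) - 2*cos(y)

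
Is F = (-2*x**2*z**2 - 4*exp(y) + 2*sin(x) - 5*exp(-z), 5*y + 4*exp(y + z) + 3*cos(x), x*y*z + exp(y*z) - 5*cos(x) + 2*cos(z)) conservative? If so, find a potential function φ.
No, ∇×F = (x*z + z*exp(y*z) - 4*exp(y + z), -4*x**2*z - y*z - 5*sin(x) + 5*exp(-z), 4*exp(y) - 3*sin(x)) ≠ 0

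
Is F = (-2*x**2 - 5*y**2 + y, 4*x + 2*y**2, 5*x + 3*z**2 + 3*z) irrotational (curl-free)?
No, ∇×F = (0, -5, 10*y + 3)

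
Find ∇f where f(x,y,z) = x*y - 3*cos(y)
(y, x + 3*sin(y), 0)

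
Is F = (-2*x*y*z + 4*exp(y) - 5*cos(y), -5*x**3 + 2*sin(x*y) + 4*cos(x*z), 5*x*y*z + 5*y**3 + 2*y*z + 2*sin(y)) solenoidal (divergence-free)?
No, ∇·F = 5*x*y + 2*x*cos(x*y) - 2*y*z + 2*y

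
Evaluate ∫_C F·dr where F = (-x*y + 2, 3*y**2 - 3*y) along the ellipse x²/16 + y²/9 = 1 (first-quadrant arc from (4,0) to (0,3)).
43/2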